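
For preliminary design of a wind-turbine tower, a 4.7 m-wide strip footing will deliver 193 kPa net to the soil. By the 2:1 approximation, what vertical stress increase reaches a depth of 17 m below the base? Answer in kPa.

Δσ_z ≈ 41.8 kPa

By the 2:1 method the load spreads at 1 horizontal : 2 vertical, so at depth z the loaded area has grown by z in each plan dimension:
Δσ = qB/(B+z) = 193×4.7/(4.7+17) = 41.802 kPa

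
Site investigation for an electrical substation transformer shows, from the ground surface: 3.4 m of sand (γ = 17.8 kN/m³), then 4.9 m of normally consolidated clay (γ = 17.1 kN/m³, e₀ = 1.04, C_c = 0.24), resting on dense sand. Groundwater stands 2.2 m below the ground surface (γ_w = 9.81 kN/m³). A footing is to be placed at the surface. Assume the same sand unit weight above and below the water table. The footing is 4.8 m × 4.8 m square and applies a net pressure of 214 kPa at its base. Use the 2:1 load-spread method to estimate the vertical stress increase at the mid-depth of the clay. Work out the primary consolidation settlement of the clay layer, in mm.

S_c ≈ 126 mm

Mid-depth of clay below the ground surface: z = 3.4 + 4.9/2 = 5.85 m.
Total vertical stress at mid-clay: σ_v = 17.8×3.4 + 17.1×2.45 = 102.42 kPa.
Pore pressure: u = 9.81×(5.85 − 2.2) = 35.806 kPa.
Initial effective stress: σ'_0 = σ_v − u = 102.42 − 35.806 = 66.614 kPa.
Stress increase at mid-clay by the 2:1 spreading method:
Δσ = qBL/((B+z)(L+z)) = 214×4.8×4.8/((4.8+5.85)(4.8+5.85)) = 43.471 kPa
Final effective stress: σ'_f = σ'_0 + Δσ = 66.614 + 43.471 = 110.09 kPa.
Normally consolidated clay, so the full stress increment lies on the virgin compression line:
S_c = C_c·H/(1+e₀)·log₁₀(σ'_f/σ'_0) = 0.24×4.9/(1+1.04)×log₁₀(110.09/66.614)
    = 0.57647 × 0.21818 = 0.1258 m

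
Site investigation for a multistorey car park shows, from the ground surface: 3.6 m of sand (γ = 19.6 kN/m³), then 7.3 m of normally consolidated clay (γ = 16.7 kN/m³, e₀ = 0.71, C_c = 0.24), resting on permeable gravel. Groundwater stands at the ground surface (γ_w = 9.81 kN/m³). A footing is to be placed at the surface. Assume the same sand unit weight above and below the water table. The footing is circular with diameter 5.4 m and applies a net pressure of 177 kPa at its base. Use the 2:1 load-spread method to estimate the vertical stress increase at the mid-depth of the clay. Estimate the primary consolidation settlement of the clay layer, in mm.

Mid-depth of clay below the ground surface: z = 3.6 + 7.3/2 = 7.25 m.
Total vertical stress at mid-clay: σ_v = 19.6×3.6 + 16.7×3.65 = 131.51 kPa.
Pore pressure: u = 9.81×(7.25 − 0) = 71.123 kPa.
Initial effective stress: σ'_0 = σ_v − u = 131.51 − 71.123 = 60.387 kPa.
Stress increase at mid-clay by the 2:1 spreading method:
Δσ ≈ qD²/(D+z)² = 177×5.4²/(5.4+7.25)² = 32.254 kPa
Final effective stress: σ'_f = σ'_0 + Δσ = 60.387 + 32.254 = 92.641 kPa.
Normally consolidated clay, so the full stress increment lies on the virgin compression line:
S_c = C_c·H/(1+e₀)·log₁₀(σ'_f/σ'_0) = 0.24×7.3/(1+0.71)×log₁₀(92.641/60.387)
    = 1.0246 × 0.18586 = 0.1904 m

S_c ≈ 190 mm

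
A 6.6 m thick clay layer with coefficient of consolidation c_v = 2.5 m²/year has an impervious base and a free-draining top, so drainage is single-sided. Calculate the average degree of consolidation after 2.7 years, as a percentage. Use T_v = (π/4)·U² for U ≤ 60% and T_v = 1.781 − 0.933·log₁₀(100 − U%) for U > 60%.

U ≈ 44.4 %

Drainage path length: H_d = H = 6.6 m (single drainage).
T_v = c_v·t/H_d² = 2.5×2.7/6.6² = 0.15496.
T_v = 0.15496 corresponds to the U ≤ 60% branch:
U = √(4T_v/π) = 0.4442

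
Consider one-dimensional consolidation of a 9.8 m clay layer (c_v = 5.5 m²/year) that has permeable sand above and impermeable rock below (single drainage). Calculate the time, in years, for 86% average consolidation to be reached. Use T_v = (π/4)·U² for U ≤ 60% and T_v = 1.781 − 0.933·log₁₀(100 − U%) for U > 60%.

Drainage path length: H_d = H = 9.8 m (single drainage).
U > 60%: T_v = 1.781 − 0.933·log₁₀(100 − 86) = 0.71166.
t = T_v·H_d²/c_v = 0.71166×9.8²/5.5 = 12.43 years.

t ≈ 12.4 years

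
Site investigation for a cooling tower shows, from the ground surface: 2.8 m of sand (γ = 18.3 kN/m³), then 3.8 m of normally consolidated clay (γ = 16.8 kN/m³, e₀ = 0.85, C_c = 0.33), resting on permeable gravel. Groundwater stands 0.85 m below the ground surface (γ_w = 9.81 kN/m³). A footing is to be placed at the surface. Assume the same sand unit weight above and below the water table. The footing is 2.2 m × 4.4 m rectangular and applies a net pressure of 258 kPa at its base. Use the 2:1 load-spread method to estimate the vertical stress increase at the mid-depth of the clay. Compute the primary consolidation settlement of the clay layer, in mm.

S_c ≈ 185 mm

Mid-depth of clay below the ground surface: z = 2.8 + 3.8/2 = 4.7 m.
Total vertical stress at mid-clay: σ_v = 18.3×2.8 + 16.8×1.9 = 83.16 kPa.
Pore pressure: u = 9.81×(4.7 − 0.85) = 37.769 kPa.
Initial effective stress: σ'_0 = σ_v − u = 83.16 − 37.769 = 45.391 kPa.
Stress increase at mid-clay by the 2:1 spreading method:
Δσ = qBL/((B+z)(L+z)) = 258×2.2×4.4/((2.2+4.7)(4.4+4.7)) = 39.774 kPa
Final effective stress: σ'_f = σ'_0 + Δσ = 45.391 + 39.774 = 85.165 kPa.
Normally consolidated clay, so the full stress increment lies on the virgin compression line:
S_c = C_c·H/(1+e₀)·log₁₀(σ'_f/σ'_0) = 0.33×3.8/(1+0.85)×log₁₀(85.165/45.391)
    = 0.67784 × 0.27329 = 0.1852 m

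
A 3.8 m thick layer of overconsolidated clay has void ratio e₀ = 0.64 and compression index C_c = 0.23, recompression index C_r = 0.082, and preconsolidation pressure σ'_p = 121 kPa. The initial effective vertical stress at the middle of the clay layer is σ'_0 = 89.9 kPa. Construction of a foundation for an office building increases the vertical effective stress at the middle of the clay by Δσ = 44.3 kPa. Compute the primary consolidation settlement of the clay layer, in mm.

Final effective stress: σ'_f = 89.9 + 44.3 = 134.2 kPa.
σ'_f = 134.2 > σ'_p = 121 kPa, so the stress path crosses the preconsolidation pressure — recompression up to σ'_p, then virgin compression beyond:
S_c = H/(1+e₀)·[C_r·log₁₀(σ'_p/σ'_0) + C_c·log₁₀(σ'_f/σ'_p)]
    = 3.8/1.64 × [0.082×log₁₀(121/89.9) + 0.23×log₁₀(134.2/121)]
    = 2.3171 × [0.01058 + 0.010342] = 0.04848 m

S_c ≈ 48.5 mm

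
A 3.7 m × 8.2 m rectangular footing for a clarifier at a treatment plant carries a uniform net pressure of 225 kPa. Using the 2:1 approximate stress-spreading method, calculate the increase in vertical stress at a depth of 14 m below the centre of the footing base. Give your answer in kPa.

By the 2:1 method the load spreads at 1 horizontal : 2 vertical, so at depth z the loaded area has grown by z in each plan dimension:
Δσ = qBL/((B+z)(L+z)) = 225×3.7×8.2/((3.7+14)(8.2+14)) = 17.373 kPa

Δσ_z ≈ 17.4 kPa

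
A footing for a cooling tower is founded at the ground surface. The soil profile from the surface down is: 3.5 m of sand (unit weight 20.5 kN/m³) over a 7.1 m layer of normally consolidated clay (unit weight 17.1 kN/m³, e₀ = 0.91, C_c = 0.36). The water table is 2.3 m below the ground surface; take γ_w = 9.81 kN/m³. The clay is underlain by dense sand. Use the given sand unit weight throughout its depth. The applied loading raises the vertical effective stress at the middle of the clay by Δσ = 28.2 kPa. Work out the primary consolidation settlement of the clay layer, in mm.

S_c ≈ 165 mm

Mid-depth of clay below the ground surface: z = 3.5 + 7.1/2 = 7.05 m.
Total vertical stress at mid-clay: σ_v = 20.5×3.5 + 17.1×3.55 = 132.46 kPa.
Pore pressure: u = 9.81×(7.05 − 2.3) = 46.598 kPa.
Initial effective stress: σ'_0 = σ_v − u = 132.46 − 46.598 = 85.862 kPa.
Final effective stress: σ'_f = σ'_0 + Δσ = 85.862 + 28.2 = 114.06 kPa.
Normally consolidated clay, so the full stress increment lies on the virgin compression line:
S_c = C_c·H/(1+e₀)·log₁₀(σ'_f/σ'_0) = 0.36×7.1/(1+0.91)×log₁₀(114.06/85.862)
    = 1.3382 × 0.12333 = 0.165 m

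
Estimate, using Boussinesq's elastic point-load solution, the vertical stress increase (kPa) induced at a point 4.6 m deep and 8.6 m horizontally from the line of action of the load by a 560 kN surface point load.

Boussinesq vertical stress below a point load on an elastic half-space:
Δσ_z = 3P/(2πz²) · [1 + (r/z)²]^(−5/2)
r/z = 8.6/4.6 = 1.8696; [1+(r/z)²]^(−5/2) = 0.02334.
Δσ_z = 3×560/(2π×4.6²) × 0.02334 = 12.636 × 0.02334 = 0.2949 kPa

Δσ_z ≈ 0.295 kPa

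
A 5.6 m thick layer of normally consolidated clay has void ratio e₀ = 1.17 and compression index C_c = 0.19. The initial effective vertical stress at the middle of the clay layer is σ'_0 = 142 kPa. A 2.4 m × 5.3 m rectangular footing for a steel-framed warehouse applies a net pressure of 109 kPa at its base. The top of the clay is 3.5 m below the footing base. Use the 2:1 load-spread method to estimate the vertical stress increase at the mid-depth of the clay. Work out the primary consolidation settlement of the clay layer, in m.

Mid-depth of clay below the footing base: z = 3.5 + 5.6/2 = 6.3 m.
Stress increase at mid-clay by the 2:1 spreading method:
Δσ = qBL/((B+z)(L+z)) = 109×2.4×5.3/((2.4+6.3)(5.3+6.3)) = 13.738 kPa
Final effective stress: σ'_f = σ'_0 + Δσ = 142 + 13.738 = 155.74 kPa.
Normally consolidated clay, so the full stress increment lies on the virgin compression line:
S_c = C_c·H/(1+e₀)·log₁₀(σ'_f/σ'_0) = 0.19×5.6/(1+1.17)×log₁₀(155.74/142)
    = 0.49032 × 0.040112 = 0.01967 m

S_c ≈ 0.0197 m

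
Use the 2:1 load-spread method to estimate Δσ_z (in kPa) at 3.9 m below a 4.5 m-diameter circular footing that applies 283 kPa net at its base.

Δσ_z ≈ 81.2 kPa

By the 2:1 method the load spreads at 1 horizontal : 2 vertical, so at depth z the loaded area has grown by z in each plan dimension:
Δσ ≈ qD²/(D+z)² = 283×4.5²/(4.5+3.9)² = 81.218 kPa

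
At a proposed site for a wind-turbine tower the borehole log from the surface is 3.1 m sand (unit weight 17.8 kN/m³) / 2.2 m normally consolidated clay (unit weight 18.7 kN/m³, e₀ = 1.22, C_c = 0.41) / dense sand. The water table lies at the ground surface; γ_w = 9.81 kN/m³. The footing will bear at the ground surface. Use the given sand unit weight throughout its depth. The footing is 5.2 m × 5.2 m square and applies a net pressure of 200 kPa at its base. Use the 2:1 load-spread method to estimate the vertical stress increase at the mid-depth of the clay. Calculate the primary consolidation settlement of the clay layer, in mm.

S_c ≈ 180 mm

Mid-depth of clay below the ground surface: z = 3.1 + 2.2/2 = 4.2 m.
Total vertical stress at mid-clay: σ_v = 17.8×3.1 + 18.7×1.1 = 75.75 kPa.
Pore pressure: u = 9.81×(4.2 − 0) = 41.202 kPa.
Initial effective stress: σ'_0 = σ_v − u = 75.75 − 41.202 = 34.548 kPa.
Stress increase at mid-clay by the 2:1 spreading method:
Δσ = qBL/((B+z)(L+z)) = 200×5.2×5.2/((5.2+4.2)(5.2+4.2)) = 61.204 kPa
Final effective stress: σ'_f = σ'_0 + Δσ = 34.548 + 61.204 = 95.752 kPa.
Normally consolidated clay, so the full stress increment lies on the virgin compression line:
S_c = C_c·H/(1+e₀)·log₁₀(σ'_f/σ'_0) = 0.41×2.2/(1+1.22)×log₁₀(95.752/34.548)
    = 0.40631 × 0.44272 = 0.1799 m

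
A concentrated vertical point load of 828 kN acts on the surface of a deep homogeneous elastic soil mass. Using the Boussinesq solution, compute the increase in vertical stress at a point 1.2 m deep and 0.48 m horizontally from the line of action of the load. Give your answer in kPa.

Boussinesq vertical stress below a point load on an elastic half-space:
Δσ_z = 3P/(2πz²) · [1 + (r/z)²]^(−5/2)
r/z = 0.48/1.2 = 0.4; [1+(r/z)²]^(−5/2) = 0.69001.
Δσ_z = 3×828/(2π×1.2²) × 0.69001 = 274.54 × 0.69001 = 189.4 kPa

Δσ_z ≈ 189 kPa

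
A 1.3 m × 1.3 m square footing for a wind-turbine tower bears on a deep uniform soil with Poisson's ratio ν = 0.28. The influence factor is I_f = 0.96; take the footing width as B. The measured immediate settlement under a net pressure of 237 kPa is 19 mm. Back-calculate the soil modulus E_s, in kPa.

E_s ≈ 14300 kPa

S_e = q·B·(1−ν²)/E_s · I_f  ⇒  E_s = q·B·(1−ν²)·I_f / S_e.
E_s = 237 × 1.3 × 0.9216 × 0.96 / 0.019 = 14350 kPa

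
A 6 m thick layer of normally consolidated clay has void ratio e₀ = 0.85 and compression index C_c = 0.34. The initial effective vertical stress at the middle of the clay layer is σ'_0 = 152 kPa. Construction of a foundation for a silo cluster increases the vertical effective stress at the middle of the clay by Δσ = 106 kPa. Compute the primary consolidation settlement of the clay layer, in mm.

S_c ≈ 253 mm

Final effective stress: σ'_f = σ'_0 + Δσ = 152 + 106 = 258 kPa.
Normally consolidated clay, so the full stress increment lies on the virgin compression line:
S_c = C_c·H/(1+e₀)·log₁₀(σ'_f/σ'_0) = 0.34×6/(1+0.85)×log₁₀(258/152)
    = 1.1027 × 0.22978 = 0.2534 m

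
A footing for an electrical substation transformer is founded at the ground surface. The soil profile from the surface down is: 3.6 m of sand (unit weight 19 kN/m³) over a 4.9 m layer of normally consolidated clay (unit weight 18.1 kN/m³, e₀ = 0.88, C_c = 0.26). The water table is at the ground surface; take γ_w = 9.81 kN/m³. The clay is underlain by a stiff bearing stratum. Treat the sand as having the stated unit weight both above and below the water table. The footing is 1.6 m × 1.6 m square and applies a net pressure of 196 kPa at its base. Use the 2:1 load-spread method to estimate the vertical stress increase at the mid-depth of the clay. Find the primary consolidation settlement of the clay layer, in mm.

Mid-depth of clay below the ground surface: z = 3.6 + 4.9/2 = 6.05 m.
Total vertical stress at mid-clay: σ_v = 19×3.6 + 18.1×2.45 = 112.75 kPa.
Pore pressure: u = 9.81×(6.05 − 0) = 59.351 kPa.
Initial effective stress: σ'_0 = σ_v − u = 112.75 − 59.351 = 53.399 kPa.
Stress increase at mid-clay by the 2:1 spreading method:
Δσ = qBL/((B+z)(L+z)) = 196×1.6×1.6/((1.6+6.05)(1.6+6.05)) = 8.5738 kPa
Final effective stress: σ'_f = σ'_0 + Δσ = 53.399 + 8.5738 = 61.973 kPa.
Normally consolidated clay, so the full stress increment lies on the virgin compression line:
S_c = C_c·H/(1+e₀)·log₁₀(σ'_f/σ'_0) = 0.26×4.9/(1+0.88)×log₁₀(61.973/53.399)
    = 0.67766 × 0.064669 = 0.04382 m

S_c ≈ 43.8 mm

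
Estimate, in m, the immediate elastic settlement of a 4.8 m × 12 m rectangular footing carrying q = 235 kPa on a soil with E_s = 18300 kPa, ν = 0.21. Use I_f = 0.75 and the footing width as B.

Immediate (elastic) settlement: S_e = q·B·(1−ν²)/E_s · I_f.
S_e = 235 × 4.8 × (1 − 0.21²) / 18300 × 0.75
    = 235 × 4.8 × 0.9559 / 18300 × 0.75
    = 0.04419 m

S_e ≈ 0.0442 m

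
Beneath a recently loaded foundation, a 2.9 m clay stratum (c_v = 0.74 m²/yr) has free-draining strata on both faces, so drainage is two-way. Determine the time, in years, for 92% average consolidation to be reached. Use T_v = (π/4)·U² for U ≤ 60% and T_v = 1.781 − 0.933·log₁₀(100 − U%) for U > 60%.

Drainage path length: H_d = H/2 = 1.45 m (double drainage).
U > 60%: T_v = 1.781 − 0.933·log₁₀(100 − 92) = 0.93842.
t = T_v·H_d²/c_v = 0.93842×1.45²/0.74 = 2.666 years.

t ≈ 2.67 years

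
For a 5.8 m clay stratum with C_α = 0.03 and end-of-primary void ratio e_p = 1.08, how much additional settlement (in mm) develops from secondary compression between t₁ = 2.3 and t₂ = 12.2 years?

S_s ≈ 60.6 mm

Secondary compression: S_s = C_α·H/(1+e_p)·log₁₀(t₂/t₁)
S_s = 0.03×5.8/(1+1.08)×log₁₀(12.2/2.3)
    = 0.08365 × 0.7246 = 0.06062 m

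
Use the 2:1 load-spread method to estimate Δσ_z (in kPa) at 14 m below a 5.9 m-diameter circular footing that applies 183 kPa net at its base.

Δσ_z ≈ 16.1 kPa

By the 2:1 method the load spreads at 1 horizontal : 2 vertical, so at depth z the loaded area has grown by z in each plan dimension:
Δσ ≈ qD²/(D+z)² = 183×5.9²/(5.9+14)² = 16.086 kPa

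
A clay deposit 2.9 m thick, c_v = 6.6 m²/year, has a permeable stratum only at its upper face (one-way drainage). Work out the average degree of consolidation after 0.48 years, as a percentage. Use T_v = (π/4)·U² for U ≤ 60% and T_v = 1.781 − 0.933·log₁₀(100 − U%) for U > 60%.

U ≈ 68 %

Drainage path length: H_d = H = 2.9 m (single drainage).
T_v = c_v·t/H_d² = 6.6×0.48/2.9² = 0.37669.
T_v = 0.37669 corresponds to the U > 60% branch:
U = 1 − 10^((1.781 − T_v)/0.933)/100 = 0.68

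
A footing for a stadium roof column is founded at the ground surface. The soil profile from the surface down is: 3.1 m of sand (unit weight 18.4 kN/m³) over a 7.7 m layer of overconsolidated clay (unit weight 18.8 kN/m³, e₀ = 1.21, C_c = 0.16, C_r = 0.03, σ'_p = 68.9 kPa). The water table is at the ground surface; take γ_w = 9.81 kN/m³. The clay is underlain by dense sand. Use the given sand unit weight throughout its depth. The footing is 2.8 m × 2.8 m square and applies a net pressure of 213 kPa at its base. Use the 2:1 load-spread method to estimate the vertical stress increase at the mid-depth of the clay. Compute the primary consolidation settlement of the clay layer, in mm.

S_c ≈ 37.9 mm

Mid-depth of clay below the ground surface: z = 3.1 + 7.7/2 = 6.95 m.
Total vertical stress at mid-clay: σ_v = 18.4×3.1 + 18.8×3.85 = 129.42 kPa.
Pore pressure: u = 9.81×(6.95 − 0) = 68.18 kPa.
Initial effective stress: σ'_0 = σ_v − u = 129.42 − 68.18 = 61.24 kPa.
Stress increase at mid-clay by the 2:1 spreading method:
Δσ = qBL/((B+z)(L+z)) = 213×2.8×2.8/((2.8+6.95)(2.8+6.95)) = 17.567 kPa
Final effective stress: σ'_f = 61.24 + 17.567 = 78.807 kPa.
σ'_f = 78.807 > σ'_p = 68.9 kPa, so the stress path crosses the preconsolidation pressure — recompression up to σ'_p, then virgin compression beyond:
S_c = H/(1+e₀)·[C_r·log₁₀(σ'_p/σ'_0) + C_c·log₁₀(σ'_f/σ'_p)]
    = 7.7/2.21 × [0.03×log₁₀(68.9/61.24) + 0.16×log₁₀(78.807/68.9)]
    = 3.4842 × [0.0015355 + 0.0093353] = 0.03788 m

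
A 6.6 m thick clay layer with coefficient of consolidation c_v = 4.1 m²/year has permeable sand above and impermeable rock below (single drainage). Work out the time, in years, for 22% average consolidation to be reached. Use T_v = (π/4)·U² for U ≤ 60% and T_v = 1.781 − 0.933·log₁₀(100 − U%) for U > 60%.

t ≈ 0.404 years

Drainage path length: H_d = H = 6.6 m (single drainage).
U ≤ 60%: T_v = (π/4)·U² = (π/4)×0.22² = 0.038013.
t = T_v·H_d²/c_v = 0.038013×6.6²/4.1 = 0.4039 years.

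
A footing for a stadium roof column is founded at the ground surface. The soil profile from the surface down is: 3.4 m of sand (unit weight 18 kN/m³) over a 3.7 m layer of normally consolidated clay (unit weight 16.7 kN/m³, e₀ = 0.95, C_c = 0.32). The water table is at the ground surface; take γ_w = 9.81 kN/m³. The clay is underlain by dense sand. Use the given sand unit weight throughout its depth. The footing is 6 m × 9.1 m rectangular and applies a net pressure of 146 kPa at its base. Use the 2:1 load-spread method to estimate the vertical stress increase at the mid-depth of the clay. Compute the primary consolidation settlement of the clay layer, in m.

Mid-depth of clay below the ground surface: z = 3.4 + 3.7/2 = 5.25 m.
Total vertical stress at mid-clay: σ_v = 18×3.4 + 16.7×1.85 = 92.095 kPa.
Pore pressure: u = 9.81×(5.25 − 0) = 51.503 kPa.
Initial effective stress: σ'_0 = σ_v − u = 92.095 − 51.503 = 40.592 kPa.
Stress increase at mid-clay by the 2:1 spreading method:
Δσ = qBL/((B+z)(L+z)) = 146×6×9.1/((6+5.25)(9.1+5.25)) = 49.379 kPa
Final effective stress: σ'_f = σ'_0 + Δσ = 40.592 + 49.379 = 89.971 kPa.
Normally consolidated clay, so the full stress increment lies on the virgin compression line:
S_c = C_c·H/(1+e₀)·log₁₀(σ'_f/σ'_0) = 0.32×3.7/(1+0.95)×log₁₀(89.971/40.592)
    = 0.60718 × 0.34566 = 0.2099 m

S_c ≈ 0.21 m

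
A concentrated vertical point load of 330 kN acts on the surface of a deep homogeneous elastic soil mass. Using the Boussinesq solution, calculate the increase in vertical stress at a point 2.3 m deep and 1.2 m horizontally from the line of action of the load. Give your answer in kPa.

Boussinesq vertical stress below a point load on an elastic half-space:
Δσ_z = 3P/(2πz²) · [1 + (r/z)²]^(−5/2)
r/z = 1.2/2.3 = 0.52174; [1+(r/z)²]^(−5/2) = 0.54777.
Δσ_z = 3×330/(2π×2.3²) × 0.54777 = 29.785 × 0.54777 = 16.32 kPa

Δσ_z ≈ 16.3 kPa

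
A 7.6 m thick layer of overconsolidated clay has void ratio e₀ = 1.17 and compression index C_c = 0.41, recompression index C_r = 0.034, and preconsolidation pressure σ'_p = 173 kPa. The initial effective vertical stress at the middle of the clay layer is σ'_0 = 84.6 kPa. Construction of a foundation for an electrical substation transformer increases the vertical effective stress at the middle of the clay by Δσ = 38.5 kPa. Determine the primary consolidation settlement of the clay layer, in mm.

S_c ≈ 19.4 mm

Final effective stress: σ'_f = 84.6 + 38.5 = 123.1 kPa.
σ'_f = 123.1 ≤ σ'_p = 173 kPa, so the clay remains overconsolidated and only the recompression index applies:
S_c = C_r·H/(1+e₀)·log₁₀(σ'_f/σ'_0) = 0.034×7.6/2.17×log₁₀(123.1/84.6)
    = 0.11908 × 0.16289 = 0.0194 m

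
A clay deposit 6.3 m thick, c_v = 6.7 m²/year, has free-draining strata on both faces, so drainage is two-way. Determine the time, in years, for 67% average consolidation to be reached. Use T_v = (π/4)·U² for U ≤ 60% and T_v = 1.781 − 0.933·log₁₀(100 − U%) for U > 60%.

Drainage path length: H_d = H/2 = 3.15 m (double drainage).
U > 60%: T_v = 1.781 − 0.933·log₁₀(100 − 67) = 0.36423.
t = T_v·H_d²/c_v = 0.36423×3.15²/6.7 = 0.5394 years.

t ≈ 0.539 years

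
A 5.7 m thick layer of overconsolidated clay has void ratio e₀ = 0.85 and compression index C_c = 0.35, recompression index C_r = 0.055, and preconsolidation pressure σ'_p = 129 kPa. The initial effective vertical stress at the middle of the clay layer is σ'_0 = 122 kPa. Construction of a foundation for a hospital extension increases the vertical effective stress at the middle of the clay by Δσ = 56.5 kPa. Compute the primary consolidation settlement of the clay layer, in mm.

S_c ≈ 156 mm

Final effective stress: σ'_f = 122 + 56.5 = 178.5 kPa.
σ'_f = 178.5 > σ'_p = 129 kPa, so the stress path crosses the preconsolidation pressure — recompression up to σ'_p, then virgin compression beyond:
S_c = H/(1+e₀)·[C_r·log₁₀(σ'_p/σ'_0) + C_c·log₁₀(σ'_f/σ'_p)]
    = 5.7/1.85 × [0.055×log₁₀(129/122) + 0.35×log₁₀(178.5/129)]
    = 3.0811 × [0.0013326 + 0.049367] = 0.1562 m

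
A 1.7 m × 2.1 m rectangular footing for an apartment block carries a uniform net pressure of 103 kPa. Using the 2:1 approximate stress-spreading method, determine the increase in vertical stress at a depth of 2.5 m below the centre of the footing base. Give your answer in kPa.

By the 2:1 method the load spreads at 1 horizontal : 2 vertical, so at depth z the loaded area has grown by z in each plan dimension:
Δσ = qBL/((B+z)(L+z)) = 103×1.7×2.1/((1.7+2.5)(2.1+2.5)) = 19.033 kPa

Δσ_z ≈ 19 kPa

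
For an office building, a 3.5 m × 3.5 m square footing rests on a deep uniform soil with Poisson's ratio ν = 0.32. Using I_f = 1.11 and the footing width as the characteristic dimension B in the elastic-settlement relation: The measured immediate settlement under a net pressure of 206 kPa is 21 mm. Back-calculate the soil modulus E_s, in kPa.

S_e = q·B·(1−ν²)/E_s · I_f  ⇒  E_s = q·B·(1−ν²)·I_f / S_e.
E_s = 206 × 3.5 × 0.8976 × 1.11 / 0.021 = 34210 kPa

E_s ≈ 34200 kPa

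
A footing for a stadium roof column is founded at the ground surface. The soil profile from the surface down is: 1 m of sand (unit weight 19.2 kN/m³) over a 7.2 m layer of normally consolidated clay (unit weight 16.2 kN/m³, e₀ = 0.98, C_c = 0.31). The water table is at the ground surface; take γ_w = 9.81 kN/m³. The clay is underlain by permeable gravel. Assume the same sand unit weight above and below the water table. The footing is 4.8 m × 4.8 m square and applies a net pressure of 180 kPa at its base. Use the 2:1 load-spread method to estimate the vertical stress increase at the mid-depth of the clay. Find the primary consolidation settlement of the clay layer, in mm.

Mid-depth of clay below the ground surface: z = 1 + 7.2/2 = 4.6 m.
Total vertical stress at mid-clay: σ_v = 19.2×1 + 16.2×3.6 = 77.52 kPa.
Pore pressure: u = 9.81×(4.6 − 0) = 45.126 kPa.
Initial effective stress: σ'_0 = σ_v − u = 77.52 − 45.126 = 32.394 kPa.
Stress increase at mid-clay by the 2:1 spreading method:
Δσ = qBL/((B+z)(L+z)) = 180×4.8×4.8/((4.8+4.6)(4.8+4.6)) = 46.935 kPa
Final effective stress: σ'_f = σ'_0 + Δσ = 32.394 + 46.935 = 79.329 kPa.
Normally consolidated clay, so the full stress increment lies on the virgin compression line:
S_c = C_c·H/(1+e₀)·log₁₀(σ'_f/σ'_0) = 0.31×7.2/(1+0.98)×log₁₀(79.329/32.394)
    = 1.1273 × 0.38897 = 0.4385 m

S_c ≈ 438 mm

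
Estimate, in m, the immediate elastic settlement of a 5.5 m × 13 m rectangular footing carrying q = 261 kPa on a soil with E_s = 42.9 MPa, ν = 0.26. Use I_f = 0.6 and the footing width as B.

S_e ≈ 0.0187 m

Immediate (elastic) settlement: S_e = q·B·(1−ν²)/E_s · I_f.
E_s = 42.9 MPa = 42900 kPa.
S_e = 261 × 5.5 × (1 − 0.26²) / 42900 × 0.6
    = 261 × 5.5 × 0.9324 / 42900 × 0.6
    = 0.01872 m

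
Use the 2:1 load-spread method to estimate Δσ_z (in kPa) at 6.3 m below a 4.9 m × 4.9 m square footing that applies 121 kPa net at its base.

By the 2:1 method the load spreads at 1 horizontal : 2 vertical, so at depth z the loaded area has grown by z in each plan dimension:
Δσ = qBL/((B+z)(L+z)) = 121×4.9×4.9/((4.9+6.3)(4.9+6.3)) = 23.16 kPa

Δσ_z ≈ 23.2 kPa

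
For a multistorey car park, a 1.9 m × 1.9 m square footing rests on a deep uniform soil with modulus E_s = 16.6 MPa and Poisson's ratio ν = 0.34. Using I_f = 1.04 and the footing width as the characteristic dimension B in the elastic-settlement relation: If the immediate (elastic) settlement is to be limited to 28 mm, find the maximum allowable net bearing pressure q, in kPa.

E_s = 16.6 MPa = 16600 kPa.
S_e = q·B·(1−ν²)/E_s · I_f  ⇒  q = S_e·E_s / (B·(1−ν²)·I_f).
q = 0.028 × 16600 / (1.9 × 0.8844 × 1.04) = 266 kPa

q ≈ 266 kPa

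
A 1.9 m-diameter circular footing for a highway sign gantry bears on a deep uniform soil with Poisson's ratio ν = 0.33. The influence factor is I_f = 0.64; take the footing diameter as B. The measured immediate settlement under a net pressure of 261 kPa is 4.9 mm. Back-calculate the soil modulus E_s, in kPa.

E_s ≈ 57700 kPa

S_e = q·B·(1−ν²)/E_s · I_f  ⇒  E_s = q·B·(1−ν²)·I_f / S_e.
E_s = 261 × 1.9 × 0.8911 × 0.64 / 0.0049 = 57720 kPa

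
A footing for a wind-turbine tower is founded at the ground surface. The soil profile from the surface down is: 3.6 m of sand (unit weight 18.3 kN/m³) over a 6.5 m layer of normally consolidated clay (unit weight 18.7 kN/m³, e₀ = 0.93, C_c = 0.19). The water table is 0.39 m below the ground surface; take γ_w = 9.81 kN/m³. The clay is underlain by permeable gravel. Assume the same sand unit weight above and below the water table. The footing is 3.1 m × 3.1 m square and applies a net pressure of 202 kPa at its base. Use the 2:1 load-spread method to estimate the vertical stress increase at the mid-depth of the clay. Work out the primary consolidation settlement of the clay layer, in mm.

S_c ≈ 75 mm

Mid-depth of clay below the ground surface: z = 3.6 + 6.5/2 = 6.85 m.
Total vertical stress at mid-clay: σ_v = 18.3×3.6 + 18.7×3.25 = 126.66 kPa.
Pore pressure: u = 9.81×(6.85 − 0.39) = 63.373 kPa.
Initial effective stress: σ'_0 = σ_v − u = 126.66 − 63.373 = 63.287 kPa.
Stress increase at mid-clay by the 2:1 spreading method:
Δσ = qBL/((B+z)(L+z)) = 202×3.1×3.1/((3.1+6.85)(3.1+6.85)) = 19.608 kPa
Final effective stress: σ'_f = σ'_0 + Δσ = 63.287 + 19.608 = 82.895 kPa.
Normally consolidated clay, so the full stress increment lies on the virgin compression line:
S_c = C_c·H/(1+e₀)·log₁₀(σ'_f/σ'_0) = 0.19×6.5/(1+0.93)×log₁₀(82.895/63.287)
    = 0.6399 × 0.11721 = 0.075 m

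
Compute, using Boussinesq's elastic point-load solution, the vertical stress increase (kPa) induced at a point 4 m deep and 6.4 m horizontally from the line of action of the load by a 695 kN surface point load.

Boussinesq vertical stress below a point load on an elastic half-space:
Δσ_z = 3P/(2πz²) · [1 + (r/z)²]^(−5/2)
r/z = 6.4/4 = 1.6; [1+(r/z)²]^(−5/2) = 0.041819.
Δσ_z = 3×695/(2π×4²) × 0.041819 = 20.74 × 0.041819 = 0.8673 kPa

Δσ_z ≈ 0.867 kPa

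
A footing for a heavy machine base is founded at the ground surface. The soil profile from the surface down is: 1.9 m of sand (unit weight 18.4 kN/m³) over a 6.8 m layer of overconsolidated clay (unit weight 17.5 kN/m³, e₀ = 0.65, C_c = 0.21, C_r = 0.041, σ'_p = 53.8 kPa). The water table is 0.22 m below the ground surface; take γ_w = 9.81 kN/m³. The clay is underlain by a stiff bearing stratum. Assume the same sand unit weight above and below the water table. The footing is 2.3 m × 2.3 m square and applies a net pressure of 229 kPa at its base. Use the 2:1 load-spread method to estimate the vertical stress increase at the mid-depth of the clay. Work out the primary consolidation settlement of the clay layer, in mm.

Mid-depth of clay below the ground surface: z = 1.9 + 6.8/2 = 5.3 m.
Total vertical stress at mid-clay: σ_v = 18.4×1.9 + 17.5×3.4 = 94.46 kPa.
Pore pressure: u = 9.81×(5.3 − 0.22) = 49.835 kPa.
Initial effective stress: σ'_0 = σ_v − u = 94.46 − 49.835 = 44.625 kPa.
Stress increase at mid-clay by the 2:1 spreading method:
Δσ = qBL/((B+z)(L+z)) = 229×2.3×2.3/((2.3+5.3)(2.3+5.3)) = 20.973 kPa
Final effective stress: σ'_f = 44.625 + 20.973 = 65.598 kPa.
σ'_f = 65.598 > σ'_p = 53.8 kPa, so the stress path crosses the preconsolidation pressure — recompression up to σ'_p, then virgin compression beyond:
S_c = H/(1+e₀)·[C_r·log₁₀(σ'_p/σ'_0) + C_c·log₁₀(σ'_f/σ'_p)]
    = 6.8/1.65 × [0.041×log₁₀(53.8/44.625) + 0.21×log₁₀(65.598/53.8)]
    = 4.1212 × [0.0033294 + 0.018083] = 0.08824 m

S_c ≈ 88.2 mm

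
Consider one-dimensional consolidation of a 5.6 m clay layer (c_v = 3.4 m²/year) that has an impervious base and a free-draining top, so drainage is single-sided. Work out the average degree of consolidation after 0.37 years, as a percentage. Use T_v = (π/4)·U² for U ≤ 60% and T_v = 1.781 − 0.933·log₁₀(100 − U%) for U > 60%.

Drainage path length: H_d = H = 5.6 m (single drainage).
T_v = c_v·t/H_d² = 3.4×0.37/5.6² = 0.040115.
T_v = 0.040115 corresponds to the U ≤ 60% branch:
U = √(4T_v/π) = 0.226

U ≈ 22.6 %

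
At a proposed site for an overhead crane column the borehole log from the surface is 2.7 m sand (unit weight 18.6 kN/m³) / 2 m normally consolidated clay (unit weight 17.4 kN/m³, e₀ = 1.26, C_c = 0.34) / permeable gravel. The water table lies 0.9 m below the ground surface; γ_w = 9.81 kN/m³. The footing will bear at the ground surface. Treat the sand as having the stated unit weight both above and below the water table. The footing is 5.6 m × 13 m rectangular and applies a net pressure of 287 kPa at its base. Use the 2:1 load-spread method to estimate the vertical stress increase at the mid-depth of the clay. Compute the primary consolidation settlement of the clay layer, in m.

S_c ≈ 0.192 m

Mid-depth of clay below the ground surface: z = 2.7 + 2/2 = 3.7 m.
Total vertical stress at mid-clay: σ_v = 18.6×2.7 + 17.4×1 = 67.62 kPa.
Pore pressure: u = 9.81×(3.7 − 0.9) = 27.468 kPa.
Initial effective stress: σ'_0 = σ_v − u = 67.62 − 27.468 = 40.152 kPa.
Stress increase at mid-clay by the 2:1 spreading method:
Δσ = qBL/((B+z)(L+z)) = 287×5.6×13/((5.6+3.7)(13+3.7)) = 134.53 kPa
Final effective stress: σ'_f = σ'_0 + Δσ = 40.152 + 134.53 = 174.68 kPa.
Normally consolidated clay, so the full stress increment lies on the virgin compression line:
S_c = C_c·H/(1+e₀)·log₁₀(σ'_f/σ'_0) = 0.34×2/(1+1.26)×log₁₀(174.68/40.152)
    = 0.30088 × 0.63854 = 0.1921 m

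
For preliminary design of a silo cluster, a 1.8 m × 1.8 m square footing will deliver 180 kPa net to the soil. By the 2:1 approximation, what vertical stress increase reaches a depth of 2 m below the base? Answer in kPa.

By the 2:1 method the load spreads at 1 horizontal : 2 vertical, so at depth z the loaded area has grown by z in each plan dimension:
Δσ = qBL/((B+z)(L+z)) = 180×1.8×1.8/((1.8+2)(1.8+2)) = 40.388 kPa

Δσ_z ≈ 40.4 kPa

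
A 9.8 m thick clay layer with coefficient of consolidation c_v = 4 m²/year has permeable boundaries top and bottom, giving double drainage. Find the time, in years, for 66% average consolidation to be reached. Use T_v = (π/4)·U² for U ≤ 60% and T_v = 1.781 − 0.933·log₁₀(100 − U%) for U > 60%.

Drainage path length: H_d = H/2 = 4.9 m (double drainage).
U > 60%: T_v = 1.781 − 0.933·log₁₀(100 − 66) = 0.35213.
t = T_v·H_d²/c_v = 0.35213×4.9²/4 = 2.114 years.

t ≈ 2.11 years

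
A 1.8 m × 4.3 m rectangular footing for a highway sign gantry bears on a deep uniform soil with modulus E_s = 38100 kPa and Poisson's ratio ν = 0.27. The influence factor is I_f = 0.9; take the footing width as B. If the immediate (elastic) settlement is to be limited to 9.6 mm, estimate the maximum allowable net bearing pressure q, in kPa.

q ≈ 244 kPa

S_e = q·B·(1−ν²)/E_s · I_f  ⇒  q = S_e·E_s / (B·(1−ν²)·I_f).
q = 0.0096 × 38100 / (1.8 × 0.9271 × 0.9) = 243.5 kPa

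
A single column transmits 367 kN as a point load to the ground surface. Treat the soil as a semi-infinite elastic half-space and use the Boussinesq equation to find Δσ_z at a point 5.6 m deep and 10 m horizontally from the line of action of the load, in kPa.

Boussinesq vertical stress below a point load on an elastic half-space:
Δσ_z = 3P/(2πz²) · [1 + (r/z)²]^(−5/2)
r/z = 10/5.6 = 1.7857; [1+(r/z)²]^(−5/2) = 0.027847.
Δσ_z = 3×367/(2π×5.6²) × 0.027847 = 5.5877 × 0.027847 = 0.1556 kPa

Δσ_z ≈ 0.156 kPa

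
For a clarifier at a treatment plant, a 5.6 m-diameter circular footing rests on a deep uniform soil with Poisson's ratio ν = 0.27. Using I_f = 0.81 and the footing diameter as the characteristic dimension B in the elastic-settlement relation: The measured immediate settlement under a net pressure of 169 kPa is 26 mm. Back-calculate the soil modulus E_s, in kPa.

E_s ≈ 27300 kPa

S_e = q·B·(1−ν²)/E_s · I_f  ⇒  E_s = q·B·(1−ν²)·I_f / S_e.
E_s = 169 × 5.6 × 0.9271 × 0.81 / 0.026 = 27330 kPa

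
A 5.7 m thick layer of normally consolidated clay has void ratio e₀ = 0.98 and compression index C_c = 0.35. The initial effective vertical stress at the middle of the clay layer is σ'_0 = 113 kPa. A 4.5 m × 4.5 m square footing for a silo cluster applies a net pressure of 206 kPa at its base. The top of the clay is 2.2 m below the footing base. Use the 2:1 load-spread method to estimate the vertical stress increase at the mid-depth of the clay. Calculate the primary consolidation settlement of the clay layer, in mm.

Mid-depth of clay below the footing base: z = 2.2 + 5.7/2 = 5.05 m.
Stress increase at mid-clay by the 2:1 spreading method:
Δσ = qBL/((B+z)(L+z)) = 206×4.5×4.5/((4.5+5.05)(4.5+5.05)) = 45.739 kPa
Final effective stress: σ'_f = σ'_0 + Δσ = 113 + 45.739 = 158.74 kPa.
Normally consolidated clay, so the full stress increment lies on the virgin compression line:
S_c = C_c·H/(1+e₀)·log₁₀(σ'_f/σ'_0) = 0.35×5.7/(1+0.98)×log₁₀(158.74/113)
    = 1.0076 × 0.14761 = 0.1487 m

S_c ≈ 149 mm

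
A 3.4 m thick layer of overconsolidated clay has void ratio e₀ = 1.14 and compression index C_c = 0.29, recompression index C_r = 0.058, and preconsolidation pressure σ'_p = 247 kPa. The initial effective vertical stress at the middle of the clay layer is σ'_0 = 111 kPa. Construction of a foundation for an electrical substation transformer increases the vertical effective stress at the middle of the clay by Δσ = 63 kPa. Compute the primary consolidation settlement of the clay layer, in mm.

Final effective stress: σ'_f = 111 + 63 = 174 kPa.
σ'_f = 174 ≤ σ'_p = 247 kPa, so the clay remains overconsolidated and only the recompression index applies:
S_c = C_r·H/(1+e₀)·log₁₀(σ'_f/σ'_0) = 0.058×3.4/2.14×log₁₀(174/111)
    = 0.09215 × 0.19523 = 0.01799 m

S_c ≈ 18 mm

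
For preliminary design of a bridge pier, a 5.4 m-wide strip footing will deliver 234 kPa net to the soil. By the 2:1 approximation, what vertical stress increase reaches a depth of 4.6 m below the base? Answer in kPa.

Δσ_z ≈ 126 kPa

By the 2:1 method the load spreads at 1 horizontal : 2 vertical, so at depth z the loaded area has grown by z in each plan dimension:
Δσ = qB/(B+z) = 234×5.4/(5.4+4.6) = 126.36 kPa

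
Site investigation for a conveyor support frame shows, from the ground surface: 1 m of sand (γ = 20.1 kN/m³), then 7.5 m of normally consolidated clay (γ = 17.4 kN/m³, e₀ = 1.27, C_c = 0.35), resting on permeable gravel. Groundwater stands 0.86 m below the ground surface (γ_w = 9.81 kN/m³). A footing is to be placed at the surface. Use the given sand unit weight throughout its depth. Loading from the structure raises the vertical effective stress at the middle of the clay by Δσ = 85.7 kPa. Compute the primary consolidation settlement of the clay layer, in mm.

Mid-depth of clay below the ground surface: z = 1 + 7.5/2 = 4.75 m.
Total vertical stress at mid-clay: σ_v = 20.1×1 + 17.4×3.75 = 85.35 kPa.
Pore pressure: u = 9.81×(4.75 − 0.86) = 38.161 kPa.
Initial effective stress: σ'_0 = σ_v − u = 85.35 − 38.161 = 47.189 kPa.
Final effective stress: σ'_f = σ'_0 + Δσ = 47.189 + 85.7 = 132.89 kPa.
Normally consolidated clay, so the full stress increment lies on the virgin compression line:
S_c = C_c·H/(1+e₀)·log₁₀(σ'_f/σ'_0) = 0.35×7.5/(1+1.27)×log₁₀(132.89/47.189)
    = 1.1564 × 0.44965 = 0.52 m

S_c ≈ 520 mm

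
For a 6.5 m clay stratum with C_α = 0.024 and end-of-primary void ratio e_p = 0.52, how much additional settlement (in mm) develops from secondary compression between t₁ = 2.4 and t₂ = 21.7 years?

Secondary compression: S_s = C_α·H/(1+e_p)·log₁₀(t₂/t₁)
S_s = 0.024×6.5/(1+0.52)×log₁₀(21.7/2.4)
    = 0.1026 × 0.9562 = 0.09814 m

S_s ≈ 98.1 mm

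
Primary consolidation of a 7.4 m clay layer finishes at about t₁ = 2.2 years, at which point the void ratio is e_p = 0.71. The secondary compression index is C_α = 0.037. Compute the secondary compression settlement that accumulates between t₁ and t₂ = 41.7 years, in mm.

S_s ≈ 205 mm

Secondary compression: S_s = C_α·H/(1+e_p)·log₁₀(t₂/t₁)
S_s = 0.037×7.4/(1+0.71)×log₁₀(41.7/2.2)
    = 0.1601 × 1.278 = 0.2046 m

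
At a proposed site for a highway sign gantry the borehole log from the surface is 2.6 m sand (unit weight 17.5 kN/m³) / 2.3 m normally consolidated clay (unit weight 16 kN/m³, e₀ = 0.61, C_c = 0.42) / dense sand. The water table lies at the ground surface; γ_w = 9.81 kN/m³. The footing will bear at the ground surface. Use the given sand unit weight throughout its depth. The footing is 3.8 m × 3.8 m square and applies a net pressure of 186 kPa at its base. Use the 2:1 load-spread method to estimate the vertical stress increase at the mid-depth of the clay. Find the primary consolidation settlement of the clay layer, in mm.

Mid-depth of clay below the ground surface: z = 2.6 + 2.3/2 = 3.75 m.
Total vertical stress at mid-clay: σ_v = 17.5×2.6 + 16×1.15 = 63.9 kPa.
Pore pressure: u = 9.81×(3.75 − 0) = 36.788 kPa.
Initial effective stress: σ'_0 = σ_v − u = 63.9 − 36.788 = 27.112 kPa.
Stress increase at mid-clay by the 2:1 spreading method:
Δσ = qBL/((B+z)(L+z)) = 186×3.8×3.8/((3.8+3.75)(3.8+3.75)) = 47.118 kPa
Final effective stress: σ'_f = σ'_0 + Δσ = 27.112 + 47.118 = 74.23 kPa.
Normally consolidated clay, so the full stress increment lies on the virgin compression line:
S_c = C_c·H/(1+e₀)·log₁₀(σ'_f/σ'_0) = 0.42×2.3/(1+0.61)×log₁₀(74.23/27.112)
    = 0.6 × 0.43742 = 0.2625 m

S_c ≈ 262 mm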